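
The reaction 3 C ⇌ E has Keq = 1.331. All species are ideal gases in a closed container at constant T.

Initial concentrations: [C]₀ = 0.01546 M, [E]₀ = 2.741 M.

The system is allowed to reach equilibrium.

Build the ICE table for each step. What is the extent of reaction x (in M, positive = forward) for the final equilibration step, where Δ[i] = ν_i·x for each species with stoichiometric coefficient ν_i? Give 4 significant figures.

Q₀ = 7.4179e+05 vs Keq = 1.331 ⇒ Q>K, reverse
Step 1:
                  C         E
  Initial   0.01546     2.741
  Change      1.192   -0.3974
  Equil       1.208     2.344
  solve Keq expr → x = -0.3974; check Q = 1.331

x = -0.3974 M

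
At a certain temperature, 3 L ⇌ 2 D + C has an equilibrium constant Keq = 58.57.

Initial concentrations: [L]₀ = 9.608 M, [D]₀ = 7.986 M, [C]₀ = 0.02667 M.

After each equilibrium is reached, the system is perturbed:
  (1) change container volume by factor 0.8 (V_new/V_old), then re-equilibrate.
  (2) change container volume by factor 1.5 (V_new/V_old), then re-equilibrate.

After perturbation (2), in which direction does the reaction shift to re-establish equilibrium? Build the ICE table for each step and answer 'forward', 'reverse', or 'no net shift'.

Direction: no net shift

Q₀ = 0.001918 vs Keq = 58.57 ⇒ Q<K, forward
Step 1:
                    L           D           C
  I             9.608       7.986     0.02667
  C            -7.648       5.099       2.549
  E              1.96       13.08       2.576
  solve Keq expr → x = 2.549; check Q = 58.57
Then change container volume by factor 0.8 (V_new/V_old).
Step 2:
                    L           D           C
  I              2.45       16.36        3.22
  C                 0           0           0
  E              2.45       16.36        3.22
  solve Keq expr → x = 0; check Q = 58.57
Then change container volume by factor 1.5 (V_new/V_old).
Step 3:
                    L           D           C
  I             1.633        10.9       2.147
  C                 0           0           0
  E             1.633        10.9       2.147
  solve Keq expr → x = 0; check Q = 58.57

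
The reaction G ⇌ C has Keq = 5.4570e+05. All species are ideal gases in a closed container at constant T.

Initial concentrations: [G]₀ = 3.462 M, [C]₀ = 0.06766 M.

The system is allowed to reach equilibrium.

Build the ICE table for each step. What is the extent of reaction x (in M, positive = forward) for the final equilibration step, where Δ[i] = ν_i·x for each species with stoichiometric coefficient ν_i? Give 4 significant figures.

Q₀ = 0.01954 vs Keq = 5.4570e+05 ⇒ Q<K, forward
Step 1:
                  G         C
  I           3.462   0.06766
  C          -3.462     3.462
  E       6.4681e-06      3.53
  solve Keq expr → x = 3.462; check Q = 5.4570e+05

x = 3.462 M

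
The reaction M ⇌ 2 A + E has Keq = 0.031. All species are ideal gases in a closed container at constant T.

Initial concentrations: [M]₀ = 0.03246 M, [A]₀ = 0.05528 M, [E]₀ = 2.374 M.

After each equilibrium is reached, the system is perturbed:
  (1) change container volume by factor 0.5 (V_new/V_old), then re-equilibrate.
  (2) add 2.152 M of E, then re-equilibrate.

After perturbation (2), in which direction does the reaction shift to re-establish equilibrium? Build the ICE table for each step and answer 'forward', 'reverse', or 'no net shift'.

Direction: reverse

Q₀ = 0.2235 vs Keq = 0.031 ⇒ Q>K, reverse
Step 1:
                   M          A          E
  Initial    0.03246    0.05528      2.374
  Change     0.01514   -0.03027   -0.01514
  Equil       0.0476    0.02501      2.359
  solve Keq expr → x = -0.01514; check Q = 0.031
Then change container volume by factor 0.5 (V_new/V_old).
Step 2:
                   M          A          E
  Initial    0.09519    0.05002      4.718
  Change     0.01174   -0.02348   -0.01174
  Equil       0.1069    0.02654      4.706
  solve Keq expr → x = -0.01174; check Q = 0.031
Then add 2.152 M of E.
Step 3:
                   M          A          E
  Initial     0.1069    0.02654      6.858
  Change    0.002165   -0.00433  -0.002165
  Equil       0.1091    0.02221      6.856
  solve Keq expr → x = -0.002165; check Q = 0.031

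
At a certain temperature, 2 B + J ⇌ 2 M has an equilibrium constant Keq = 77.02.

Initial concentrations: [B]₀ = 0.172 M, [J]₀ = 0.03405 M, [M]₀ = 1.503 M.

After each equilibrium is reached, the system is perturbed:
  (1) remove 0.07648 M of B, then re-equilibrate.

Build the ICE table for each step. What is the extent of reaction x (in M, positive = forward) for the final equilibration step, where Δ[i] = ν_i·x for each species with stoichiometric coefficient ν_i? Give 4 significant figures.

Q₀ = 2243 vs Keq = 77.02 ⇒ Q>K, reverse
Step 1:
                  B         J         M
  Initial     0.172   0.03405     1.503
  Change     0.2166    0.1083   -0.2166
  Equil      0.3886    0.1423     1.286
  solve Keq expr → x = -0.1083; check Q = 77.02
Then remove 0.07648 M of B.
Step 2:
                  B         J         M
  Initial    0.3121    0.1423     1.286
  Change    0.04024   0.02012  -0.04024
  Equil      0.3523    0.1624     1.246
  solve Keq expr → x = -0.02012; check Q = 77.02

x = -0.02012 M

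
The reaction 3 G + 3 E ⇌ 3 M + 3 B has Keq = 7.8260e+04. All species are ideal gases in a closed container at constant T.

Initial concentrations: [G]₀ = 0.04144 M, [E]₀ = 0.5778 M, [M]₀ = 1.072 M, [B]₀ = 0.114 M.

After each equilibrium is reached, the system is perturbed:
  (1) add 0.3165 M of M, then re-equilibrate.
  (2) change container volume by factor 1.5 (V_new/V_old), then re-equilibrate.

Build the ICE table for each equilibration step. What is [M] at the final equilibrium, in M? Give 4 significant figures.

Q₀ = 133 vs Keq = 7.8260e+04 ⇒ Q<K, forward
Step 1:
                  G         E         M         B
  Initial   0.04144    0.5778     1.072     0.114
  Change   -0.03438  -0.03438   0.03438   0.03438
  Equil    0.007062    0.5434     1.106    0.1484
  solve Keq expr → x = 0.01146; check Q = 7.8260e+04
Then add 0.3165 M of M.
Step 2:
                  G         E         M         B
  Initial  0.007062    0.5434     1.423    0.1484
  Change   0.001864  0.001864 -0.001864 -0.001864
  Equil    0.008926    0.5453     1.421    0.1465
  solve Keq expr → x = -6.2129e-04; check Q = 7.8260e+04
Then change container volume by factor 1.5 (V_new/V_old).
Step 3:
                  G         E         M         B
  Initial  0.005951    0.3635    0.9473   0.09768
  Change          0         0         0         0
  Equil    0.005951    0.3635    0.9473   0.09768
  solve Keq expr → x = 0; check Q = 7.8260e+04

[M]_eq = 0.9473 M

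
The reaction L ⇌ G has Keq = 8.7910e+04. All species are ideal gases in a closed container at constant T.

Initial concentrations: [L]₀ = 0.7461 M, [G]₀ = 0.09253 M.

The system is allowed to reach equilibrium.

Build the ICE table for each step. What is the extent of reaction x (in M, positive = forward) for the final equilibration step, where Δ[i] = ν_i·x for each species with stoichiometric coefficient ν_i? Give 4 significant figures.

x = 0.7461 M

Q₀ = 0.124 vs Keq = 8.7910e+04 ⇒ Q<K, forward
Step 1:
                   L          G
  init        0.7461    0.09253
  Δ          -0.7461     0.7461
  eq      9.5395e-06     0.8386
  solve Keq expr → x = 0.7461; check Q = 8.7910e+04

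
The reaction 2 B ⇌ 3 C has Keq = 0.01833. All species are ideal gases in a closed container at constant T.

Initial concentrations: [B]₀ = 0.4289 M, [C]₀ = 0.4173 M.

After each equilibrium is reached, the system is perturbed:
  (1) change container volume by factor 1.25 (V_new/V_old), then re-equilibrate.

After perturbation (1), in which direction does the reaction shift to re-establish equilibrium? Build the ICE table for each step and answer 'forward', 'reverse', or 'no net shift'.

Direction: forward

Q₀ = 0.395 vs Keq = 0.01833 ⇒ Q>K, reverse
Step 1:
                   B          C
  I           0.4289     0.4173
  C           0.1554     -0.233
  E           0.5843     0.1843
  solve Keq expr → x = -0.07768; check Q = 0.01833
Then change container volume by factor 1.25 (V_new/V_old).
Step 2:
                   B          C
  I           0.4674     0.1474
  C        -0.006591   0.009887
  E           0.4608     0.1573
  solve Keq expr → x = 0.003296; check Q = 0.01833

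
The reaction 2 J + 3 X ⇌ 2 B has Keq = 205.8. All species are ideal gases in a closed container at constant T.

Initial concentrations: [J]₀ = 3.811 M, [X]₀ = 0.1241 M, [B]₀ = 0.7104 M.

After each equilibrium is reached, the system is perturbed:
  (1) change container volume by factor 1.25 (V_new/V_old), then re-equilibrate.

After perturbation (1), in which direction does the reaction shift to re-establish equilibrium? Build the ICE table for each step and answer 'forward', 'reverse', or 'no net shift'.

Q₀ = 18.18 vs Keq = 205.8 ⇒ Q<K, forward
Step 1:
                    J           X           B
  I             3.811      0.1241      0.7104
  C          -0.04408    -0.06612     0.04408
  E             3.767     0.05798      0.7545
  solve Keq expr → x = 0.02204; check Q = 205.8
Then change container volume by factor 1.25 (V_new/V_old).
Step 2:
                    J           X           B
  I             3.014     0.04639      0.6036
  C          0.007354     0.01103   -0.007354
  E             3.021     0.05742      0.5962
  solve Keq expr → x = -0.003677; check Q = 205.8

Direction: reverse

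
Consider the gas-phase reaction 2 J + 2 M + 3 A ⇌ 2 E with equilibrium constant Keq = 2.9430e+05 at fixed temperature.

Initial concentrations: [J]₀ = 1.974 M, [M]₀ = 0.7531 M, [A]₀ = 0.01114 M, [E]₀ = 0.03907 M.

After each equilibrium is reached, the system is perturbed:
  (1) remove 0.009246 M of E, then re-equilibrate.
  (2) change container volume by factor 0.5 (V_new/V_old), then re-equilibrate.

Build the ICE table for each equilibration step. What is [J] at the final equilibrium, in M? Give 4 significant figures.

Q₀ = 499.6 vs Keq = 2.9430e+05 ⇒ Q<K, forward
Step 1:
                  J         M         A         E
  init        1.974    0.7531   0.01114   0.03907
  Δ       -0.006438 -0.006438 -0.009657  0.006438
  eq          1.968    0.7467  0.001483   0.04551
  solve Keq expr → x = 0.003219; check Q = 2.9430e+05
Then remove 0.009246 M of E.
Step 2:
                  J         M         A         E
  init        1.968    0.7467  0.001483   0.03626
  Δ       -1.3662e-04 -1.3662e-04 -2.0493e-04 1.3662e-04
  eq          1.967    0.7465  0.001278    0.0364
  solve Keq expr → x = 6.8311e-05; check Q = 2.9430e+05
Then change container volume by factor 0.5 (V_new/V_old).
Step 3:
                  J         M         A         E
  init        3.935     1.493  0.002556    0.0728
  Δ       -0.001161 -0.001161 -0.001742  0.001161
  eq          3.934     1.492 8.1415e-04   0.07396
  solve Keq expr → x = 5.8055e-04; check Q = 2.9430e+05

[J]_eq = 3.934 M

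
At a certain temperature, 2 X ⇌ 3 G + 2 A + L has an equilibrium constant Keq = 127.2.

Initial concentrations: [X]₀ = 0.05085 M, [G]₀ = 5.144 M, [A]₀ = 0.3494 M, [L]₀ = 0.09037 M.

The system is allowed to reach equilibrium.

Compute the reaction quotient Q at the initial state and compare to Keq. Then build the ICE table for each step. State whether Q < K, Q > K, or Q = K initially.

Q₀ = 580.8 vs Keq = 127.2 ⇒ Q>K, reverse
Step 1:
                    X           G           A           L
  Initial     0.05085       5.144      0.3494     0.09037
  Change      0.03537    -0.05306    -0.03537    -0.01769
  Equil       0.08622       5.091       0.314     0.07268
  solve Keq expr → x = -0.01769; check Q = 127.2

Q₀ = 580.8; Q > K (proceeds reverse)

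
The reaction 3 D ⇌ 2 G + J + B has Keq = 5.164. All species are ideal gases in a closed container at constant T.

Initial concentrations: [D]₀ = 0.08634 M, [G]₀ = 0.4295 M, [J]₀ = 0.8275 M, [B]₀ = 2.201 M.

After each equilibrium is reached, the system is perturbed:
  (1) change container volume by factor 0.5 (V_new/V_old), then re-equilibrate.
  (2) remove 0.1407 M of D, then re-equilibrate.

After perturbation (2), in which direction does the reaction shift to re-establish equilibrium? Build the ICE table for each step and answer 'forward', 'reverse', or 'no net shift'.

Direction: reverse

Q₀ = 522 vs Keq = 5.164 ⇒ Q>K, reverse
Step 1:
                  D         G         J         B
  Initial   0.08634    0.4295    0.8275     2.201
  Change     0.2104   -0.1403  -0.07015  -0.07015
  Equil      0.2968    0.2892    0.7574     2.131
  solve Keq expr → x = -0.07015; check Q = 5.164
Then change container volume by factor 0.5 (V_new/V_old).
Step 2:
                  D         G         J         B
  Initial    0.5936    0.5784     1.515     4.262
  Change    0.09324  -0.06216  -0.03108  -0.03108
  Equil      0.6868    0.5163     1.484     4.231
  solve Keq expr → x = -0.03108; check Q = 5.164
Then remove 0.1407 M of D.
Step 3:
                  D         G         J         B
  Initial    0.5461    0.5163     1.484     4.231
  Change     0.0844  -0.05626  -0.02813  -0.02813
  Equil      0.6305      0.46     1.455     4.202
  solve Keq expr → x = -0.02813; check Q = 5.164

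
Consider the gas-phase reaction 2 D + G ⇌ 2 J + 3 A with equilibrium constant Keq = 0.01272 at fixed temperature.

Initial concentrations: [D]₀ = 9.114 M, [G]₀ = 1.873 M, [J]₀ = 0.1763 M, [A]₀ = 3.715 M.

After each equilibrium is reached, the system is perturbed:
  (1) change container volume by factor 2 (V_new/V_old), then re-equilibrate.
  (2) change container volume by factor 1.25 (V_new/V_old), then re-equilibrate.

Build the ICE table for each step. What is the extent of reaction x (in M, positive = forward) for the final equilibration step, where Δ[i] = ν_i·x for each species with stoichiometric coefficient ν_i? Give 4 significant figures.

x = 0.01278 M

Q₀ = 0.01024 vs Keq = 0.01272 ⇒ Q<K, forward
Step 1:
                   D          G          J          A
  I            9.114      1.873     0.1763      3.715
  C          -0.0173  -0.008652     0.0173    0.02596
  E            9.097      1.864     0.1936      3.741
  solve Keq expr → x = 0.008652; check Q = 0.01272
Then change container volume by factor 2 (V_new/V_old).
Step 2:
                   D          G          J          A
  I            4.548     0.9322     0.0968       1.87
  C         -0.07429   -0.03715    0.07429     0.1114
  E            4.474      0.895     0.1711      1.982
  solve Keq expr → x = 0.03715; check Q = 0.01272
Then change container volume by factor 1.25 (V_new/V_old).
Step 3:
                   D          G          J          A
  I            3.579      0.716     0.1369      1.586
  C         -0.02555   -0.01278    0.02555    0.03833
  E            3.554     0.7032     0.1624      1.624
  solve Keq expr → x = 0.01278; check Q = 0.01272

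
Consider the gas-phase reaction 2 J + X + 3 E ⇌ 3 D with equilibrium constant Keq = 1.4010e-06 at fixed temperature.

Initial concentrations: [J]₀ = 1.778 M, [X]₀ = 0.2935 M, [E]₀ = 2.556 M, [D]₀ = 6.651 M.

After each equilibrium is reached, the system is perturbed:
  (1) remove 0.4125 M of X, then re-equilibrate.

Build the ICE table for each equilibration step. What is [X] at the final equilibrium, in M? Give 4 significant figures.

[X]_eq = 1.963 M

Q₀ = 18.99 vs Keq = 1.4010e-06 ⇒ Q>K, reverse
Step 1:
                    J           X           E           D
  I             1.778      0.2935       2.556       6.651
  C             4.148       2.074       6.222      -6.222
  E             5.926       2.368       8.778      0.4287
  solve Keq expr → x = -2.074; check Q = 1.4010e-06
Then remove 0.4125 M of X.
Step 2:
                    J           X           E           D
  I             5.926       1.955       8.778      0.4287
  C           0.01608    0.008039     0.02412    -0.02412
  E             5.942       1.963       8.802      0.4046
  solve Keq expr → x = -0.008039; check Q = 1.4010e-06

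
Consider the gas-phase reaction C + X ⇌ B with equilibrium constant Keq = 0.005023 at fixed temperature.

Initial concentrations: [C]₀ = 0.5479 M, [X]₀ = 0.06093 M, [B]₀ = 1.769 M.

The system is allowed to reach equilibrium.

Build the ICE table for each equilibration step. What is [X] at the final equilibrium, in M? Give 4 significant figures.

Q₀ = 52.99 vs Keq = 0.005023 ⇒ Q>K, reverse
Step 1:
                  C         X         B
  Initial    0.5479   0.06093     1.769
  Change      1.748     1.748    -1.748
  Equil       2.296     1.809   0.02086
  solve Keq expr → x = -1.748; check Q = 0.005023

[X]_eq = 1.809 M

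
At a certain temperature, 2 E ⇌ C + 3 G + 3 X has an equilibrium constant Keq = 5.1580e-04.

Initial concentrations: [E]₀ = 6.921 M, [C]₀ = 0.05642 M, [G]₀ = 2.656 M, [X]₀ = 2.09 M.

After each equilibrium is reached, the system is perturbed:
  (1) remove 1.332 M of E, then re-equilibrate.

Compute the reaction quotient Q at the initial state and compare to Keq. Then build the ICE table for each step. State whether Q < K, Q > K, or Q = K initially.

Q₀ = 0.2015 vs Keq = 5.1580e-04 ⇒ Q>K, reverse
Step 1:
                  E         C         G         X
  init        6.921   0.05642     2.656      2.09
  Δ          0.1124  -0.05619   -0.1686   -0.1686
  eq          7.033 2.3371e-04     2.487     1.921
  solve Keq expr → x = -0.05619; check Q = 5.1580e-04
Then remove 1.332 M of E.
Step 2:
                  E         C         G         X
  init        5.701 2.3371e-04     2.487     1.921
  Δ       1.6005e-04 -8.0027e-05 -2.4008e-04 -2.4008e-04
  eq          5.702 1.5368e-04     2.487     1.921
  solve Keq expr → x = -8.0027e-05; check Q = 5.1580e-04

Q₀ = 0.2015; Q > K (proceeds reverse)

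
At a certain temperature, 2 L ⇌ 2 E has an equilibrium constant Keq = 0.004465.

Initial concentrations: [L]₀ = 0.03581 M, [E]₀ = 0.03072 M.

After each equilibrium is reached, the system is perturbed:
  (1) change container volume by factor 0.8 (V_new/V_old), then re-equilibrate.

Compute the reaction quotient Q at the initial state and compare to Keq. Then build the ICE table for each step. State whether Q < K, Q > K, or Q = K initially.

Q₀ = 0.7359 vs Keq = 0.004465 ⇒ Q>K, reverse
Step 1:
                   L          E
  I          0.03581    0.03072
  C          0.02655   -0.02655
  E          0.06236   0.004167
  solve Keq expr → x = -0.01328; check Q = 0.004465
Then change container volume by factor 0.8 (V_new/V_old).
Step 2:
                   L          E
  I          0.07795   0.005209
  C                0          0
  E          0.07795   0.005209
  solve Keq expr → x = 0; check Q = 0.004465

Q₀ = 0.7359; Q > K (proceeds reverse)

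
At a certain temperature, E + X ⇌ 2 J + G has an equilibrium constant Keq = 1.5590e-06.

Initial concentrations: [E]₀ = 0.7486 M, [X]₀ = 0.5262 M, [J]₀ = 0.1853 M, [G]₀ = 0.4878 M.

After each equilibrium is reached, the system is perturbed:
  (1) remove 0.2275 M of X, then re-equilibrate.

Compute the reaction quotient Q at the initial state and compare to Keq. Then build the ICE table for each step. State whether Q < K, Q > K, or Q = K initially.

Q₀ = 0.04252 vs Keq = 1.5590e-06 ⇒ Q>K, reverse
Step 1:
                  E         X         J         G
  init       0.7486    0.5262    0.1853    0.4878
  Δ         0.09193   0.09193   -0.1839  -0.09193
  eq         0.8405    0.6181   0.00143    0.3959
  solve Keq expr → x = -0.09193; check Q = 1.5590e-06
Then remove 0.2275 M of X.
Step 2:
                  E         X         J         G
  init       0.8405    0.3906   0.00143    0.3959
  Δ       1.4639e-04 1.4639e-04 -2.9278e-04 -1.4639e-04
  eq         0.8407    0.3908  0.001138    0.3957
  solve Keq expr → x = -1.4639e-04; check Q = 1.5590e-06

Q₀ = 0.04252; Q > K (proceeds reverse)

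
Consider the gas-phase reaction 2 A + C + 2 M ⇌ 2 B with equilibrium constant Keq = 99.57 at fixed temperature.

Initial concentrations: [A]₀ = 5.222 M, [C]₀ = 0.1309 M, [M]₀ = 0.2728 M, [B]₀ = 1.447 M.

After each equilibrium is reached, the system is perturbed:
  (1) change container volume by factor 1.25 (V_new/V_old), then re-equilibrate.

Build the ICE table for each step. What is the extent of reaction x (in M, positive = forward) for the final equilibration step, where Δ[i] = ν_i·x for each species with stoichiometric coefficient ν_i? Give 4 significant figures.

Q₀ = 7.882 vs Keq = 99.57 ⇒ Q<K, forward
Step 1:
                   A          C          M          B
  init         5.222     0.1309     0.2728      1.447
  Δ          -0.1437   -0.07183    -0.1437     0.1437
  eq           5.078    0.05907     0.1291      1.591
  solve Keq expr → x = 0.07183; check Q = 99.57
Then change container volume by factor 1.25 (V_new/V_old).
Step 2:
                   A          C          M          B
  init         4.063    0.04726     0.1033      1.273
  Δ          0.02307    0.01154    0.02307   -0.02307
  eq           4.086    0.05879     0.1264      1.249
  solve Keq expr → x = -0.01154; check Q = 99.57

x = -0.01154 M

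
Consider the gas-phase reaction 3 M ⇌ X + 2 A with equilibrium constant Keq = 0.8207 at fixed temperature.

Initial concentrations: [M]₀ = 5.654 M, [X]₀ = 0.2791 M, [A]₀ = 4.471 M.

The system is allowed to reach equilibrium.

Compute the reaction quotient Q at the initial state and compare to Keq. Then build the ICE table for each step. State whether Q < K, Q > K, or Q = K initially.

Q₀ = 0.03087; Q < K (proceeds forward)

Q₀ = 0.03087 vs Keq = 0.8207 ⇒ Q<K, forward
Step 1:
                  M         X         A
  I           5.654    0.2791     4.471
  C          -2.162    0.7207     1.441
  E           3.492    0.9998     5.912
  solve Keq expr → x = 0.7207; check Q = 0.8207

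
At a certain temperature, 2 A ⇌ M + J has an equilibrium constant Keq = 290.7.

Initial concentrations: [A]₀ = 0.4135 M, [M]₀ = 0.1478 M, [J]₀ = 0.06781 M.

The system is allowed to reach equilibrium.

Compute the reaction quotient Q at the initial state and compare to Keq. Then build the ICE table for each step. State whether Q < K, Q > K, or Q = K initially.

Q₀ = 0.05862; Q < K (proceeds forward)

Q₀ = 0.05862 vs Keq = 290.7 ⇒ Q<K, forward
Step 1:
                   A          M          J
  I           0.4135     0.1478    0.06781
  C          -0.3957     0.1979     0.1979
  E          0.01777     0.3457     0.2657
  solve Keq expr → x = 0.1979; check Q = 290.7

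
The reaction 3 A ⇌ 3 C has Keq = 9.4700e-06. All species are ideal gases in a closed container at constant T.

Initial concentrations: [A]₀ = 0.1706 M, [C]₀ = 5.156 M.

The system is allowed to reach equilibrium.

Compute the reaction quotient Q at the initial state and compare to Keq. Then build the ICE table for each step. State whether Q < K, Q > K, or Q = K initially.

Q₀ = 2.7606e+04; Q > K (proceeds reverse)

Q₀ = 2.7606e+04 vs Keq = 9.4700e-06 ⇒ Q>K, reverse
Step 1:
                   A          C
  Initial     0.1706      5.156
  Change       5.046     -5.046
  Equil        5.216     0.1104
  solve Keq expr → x = -1.682; check Q = 9.4700e-06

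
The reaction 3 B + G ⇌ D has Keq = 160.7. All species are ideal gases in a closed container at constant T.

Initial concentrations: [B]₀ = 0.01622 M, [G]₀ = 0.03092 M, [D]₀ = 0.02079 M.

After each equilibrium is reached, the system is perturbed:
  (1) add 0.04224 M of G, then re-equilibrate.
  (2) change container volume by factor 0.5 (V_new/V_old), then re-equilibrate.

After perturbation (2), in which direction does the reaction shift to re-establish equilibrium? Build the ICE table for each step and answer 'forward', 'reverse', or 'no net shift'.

Direction: forward

Q₀ = 1.5757e+05 vs Keq = 160.7 ⇒ Q>K, reverse
Step 1:
                    B           G           D
  I           0.01622     0.03092     0.02079
  C           0.05415     0.01805    -0.01805
  E           0.07037     0.04897    0.002742
  solve Keq expr → x = -0.01805; check Q = 160.7
Then add 0.04224 M of G.
Step 2:
                    B           G           D
  I           0.07037     0.09121    0.002742
  C         -0.004272   -0.001424    0.001424
  E           0.06609     0.08978    0.004166
  solve Keq expr → x = 0.001424; check Q = 160.7
Then change container volume by factor 0.5 (V_new/V_old).
Step 3:
                    B           G           D
  I            0.1322      0.1796    0.008331
  C          -0.03931     -0.0131      0.0131
  E           0.09288      0.1665     0.02143
  solve Keq expr → x = 0.0131; check Q = 160.7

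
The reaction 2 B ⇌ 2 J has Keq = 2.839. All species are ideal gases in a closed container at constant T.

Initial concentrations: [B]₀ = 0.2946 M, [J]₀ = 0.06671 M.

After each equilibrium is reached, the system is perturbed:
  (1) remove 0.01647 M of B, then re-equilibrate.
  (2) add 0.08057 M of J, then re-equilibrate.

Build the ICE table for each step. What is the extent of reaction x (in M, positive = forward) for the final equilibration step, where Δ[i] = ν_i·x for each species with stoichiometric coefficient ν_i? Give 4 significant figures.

x = -0.015 M

Q₀ = 0.05128 vs Keq = 2.839 ⇒ Q<K, forward
Step 1:
                   B          J
  Initial     0.2946    0.06671
  Change       -0.16       0.16
  Equil       0.1346     0.2267
  solve Keq expr → x = 0.08002; check Q = 2.839
Then remove 0.01647 M of B.
Step 2:
                   B          J
  Initial     0.1181     0.2267
  Change     0.01034   -0.01034
  Equil       0.1284     0.2164
  solve Keq expr → x = -0.005168; check Q = 2.839
Then add 0.08057 M of J.
Step 3:
                   B          J
  Initial     0.1284      0.297
  Change     0.03001   -0.03001
  Equil       0.1584      0.267
  solve Keq expr → x = -0.015; check Q = 2.839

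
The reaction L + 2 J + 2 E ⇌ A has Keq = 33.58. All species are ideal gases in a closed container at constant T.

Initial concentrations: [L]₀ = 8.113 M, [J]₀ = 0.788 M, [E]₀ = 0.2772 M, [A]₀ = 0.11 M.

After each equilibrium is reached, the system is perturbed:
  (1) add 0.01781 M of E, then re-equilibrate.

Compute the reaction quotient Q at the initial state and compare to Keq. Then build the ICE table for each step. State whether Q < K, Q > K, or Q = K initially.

Q₀ = 0.2842 vs Keq = 33.58 ⇒ Q<K, forward
Step 1:
                   L          J          E          A
  I            8.113      0.788     0.2772       0.11
  C           -0.113    -0.2259    -0.2259      0.113
  E                8     0.5621    0.05126      0.223
  solve Keq expr → x = 0.113; check Q = 33.58
Then add 0.01781 M of E.
Step 2:
                   L          J          E          A
  I                8     0.5621    0.06907      0.223
  C        -0.007716   -0.01543   -0.01543   0.007716
  E            7.992     0.5466    0.05363     0.2307
  solve Keq expr → x = 0.007716; check Q = 33.58

Q₀ = 0.2842; Q < K (proceeds forward)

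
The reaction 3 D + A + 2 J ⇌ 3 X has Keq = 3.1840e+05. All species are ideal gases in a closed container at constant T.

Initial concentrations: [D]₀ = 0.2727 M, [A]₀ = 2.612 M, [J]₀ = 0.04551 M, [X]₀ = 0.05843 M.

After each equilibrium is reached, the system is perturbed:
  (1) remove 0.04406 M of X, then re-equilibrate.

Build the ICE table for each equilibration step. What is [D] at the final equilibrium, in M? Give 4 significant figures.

Q₀ = 1.818 vs Keq = 3.1840e+05 ⇒ Q<K, forward
Step 1:
                   D          A          J          X
  I           0.2727      2.612    0.04551    0.05843
  C         -0.06747   -0.02249   -0.04498    0.06747
  E           0.2052       2.59 5.2917e-04     0.1259
  solve Keq expr → x = 0.02249; check Q = 3.1840e+05
Then remove 0.04406 M of X.
Step 2:
                   D          A          J          X
  I           0.2052       2.59 5.2917e-04    0.08184
  C       -3.7374e-04 -1.2458e-04 -2.4916e-04 3.7374e-04
  E           0.2049      2.589 2.8001e-04    0.08221
  solve Keq expr → x = 1.2458e-04; check Q = 3.1840e+05

[D]_eq = 0.2049 M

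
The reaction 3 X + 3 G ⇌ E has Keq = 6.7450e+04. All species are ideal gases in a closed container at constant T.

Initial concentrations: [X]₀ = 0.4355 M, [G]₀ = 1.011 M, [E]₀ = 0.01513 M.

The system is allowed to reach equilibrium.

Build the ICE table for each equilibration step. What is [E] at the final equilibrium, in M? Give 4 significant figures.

[E]_eq = 0.153 M

Q₀ = 0.1773 vs Keq = 6.7450e+04 ⇒ Q<K, forward
Step 1:
                   X          G          E
  I           0.4355      1.011    0.01513
  C          -0.4135    -0.4135     0.1378
  E          0.02199     0.5975      0.153
  solve Keq expr → x = 0.1378; check Q = 6.7450e+04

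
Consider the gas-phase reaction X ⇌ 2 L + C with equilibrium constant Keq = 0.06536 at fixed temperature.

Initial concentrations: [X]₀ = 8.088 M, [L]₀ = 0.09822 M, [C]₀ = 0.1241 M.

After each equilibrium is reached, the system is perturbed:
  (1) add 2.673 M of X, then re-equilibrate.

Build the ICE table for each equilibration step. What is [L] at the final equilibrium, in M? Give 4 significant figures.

[L]_eq = 1.056 M

Q₀ = 1.4802e-04 vs Keq = 0.06536 ⇒ Q<K, forward
Step 1:
                  X         L         C
  init        8.088   0.09822    0.1241
  Δ         -0.4273    0.8547    0.4273
  eq          7.661    0.9529    0.5514
  solve Keq expr → x = 0.4273; check Q = 0.06536
Then add 2.673 M of X.
Step 2:
                  X         L         C
  init        10.33    0.9529    0.5514
  Δ        -0.05145    0.1029   0.05145
  eq          10.28     1.056    0.6029
  solve Keq expr → x = 0.05145; check Q = 0.06536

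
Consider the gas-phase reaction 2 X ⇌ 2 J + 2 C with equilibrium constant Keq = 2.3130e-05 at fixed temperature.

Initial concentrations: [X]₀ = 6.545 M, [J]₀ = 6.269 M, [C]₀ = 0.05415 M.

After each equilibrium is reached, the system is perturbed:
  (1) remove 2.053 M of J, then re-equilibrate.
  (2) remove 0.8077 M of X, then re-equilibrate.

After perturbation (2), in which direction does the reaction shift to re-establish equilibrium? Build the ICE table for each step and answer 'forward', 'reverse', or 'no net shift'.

Q₀ = 0.00269 vs Keq = 2.3130e-05 ⇒ Q>K, reverse
Step 1:
                   X          J          C
  Initial      6.545      6.269    0.05415
  Change     0.04905   -0.04905   -0.04905
  Equil        6.594       6.22   0.005099
  solve Keq expr → x = -0.02453; check Q = 2.3130e-05
Then remove 2.053 M of J.
Step 2:
                   X          J          C
  Initial      6.594      4.167   0.005099
  Change   -0.002505   0.002505   0.002505
  Equil        6.592      4.169   0.007603
  solve Keq expr → x = 0.001252; check Q = 2.3130e-05
Then remove 0.8077 M of X.
Step 3:
                   X          J          C
  Initial      5.784      4.169   0.007603
  Change  9.2910e-04 -9.2910e-04 -9.2910e-04
  Equil        5.785      4.169   0.006674
  solve Keq expr → x = -4.6455e-04; check Q = 2.3130e-05

Direction: reverse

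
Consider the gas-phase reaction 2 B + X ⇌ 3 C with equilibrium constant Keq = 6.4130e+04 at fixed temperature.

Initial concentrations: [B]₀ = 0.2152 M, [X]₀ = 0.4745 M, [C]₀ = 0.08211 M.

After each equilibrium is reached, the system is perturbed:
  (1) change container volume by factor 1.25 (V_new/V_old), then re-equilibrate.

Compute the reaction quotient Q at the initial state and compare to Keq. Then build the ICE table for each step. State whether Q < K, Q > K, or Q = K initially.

Q₀ = 0.02519; Q < K (proceeds forward)

Q₀ = 0.02519 vs Keq = 6.4130e+04 ⇒ Q<K, forward
Step 1:
                  B         X         C
  init       0.2152    0.4745   0.08211
  Δ         -0.2135   -0.1068    0.3203
  eq       0.001662    0.3677    0.4024
  solve Keq expr → x = 0.1068; check Q = 6.4130e+04
Then change container volume by factor 1.25 (V_new/V_old).
Step 2:
                  B         X         C
  init      0.00133    0.2942    0.3219
  Δ               0         0         0
  eq        0.00133    0.2942    0.3219
  solve Keq expr → x = 0; check Q = 6.4130e+04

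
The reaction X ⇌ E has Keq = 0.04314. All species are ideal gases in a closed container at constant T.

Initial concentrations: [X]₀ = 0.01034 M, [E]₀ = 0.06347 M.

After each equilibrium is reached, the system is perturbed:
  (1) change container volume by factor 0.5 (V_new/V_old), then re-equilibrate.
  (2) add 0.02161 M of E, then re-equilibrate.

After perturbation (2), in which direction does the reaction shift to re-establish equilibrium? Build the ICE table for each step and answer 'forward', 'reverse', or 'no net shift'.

Q₀ = 6.138 vs Keq = 0.04314 ⇒ Q>K, reverse
Step 1:
                  X         E
  I         0.01034   0.06347
  C         0.06042  -0.06042
  E         0.07076  0.003052
  solve Keq expr → x = -0.06042; check Q = 0.04314
Then change container volume by factor 0.5 (V_new/V_old).
Step 2:
                  X         E
  I          0.1415  0.006105
  C               0         0
  E          0.1415  0.006105
  solve Keq expr → x = 0; check Q = 0.04314
Then add 0.02161 M of E.
Step 3:
                  X         E
  I          0.1415   0.02771
  C         0.02072  -0.02072
  E          0.1622  0.006999
  solve Keq expr → x = -0.02072; check Q = 0.04314

Direction: reverse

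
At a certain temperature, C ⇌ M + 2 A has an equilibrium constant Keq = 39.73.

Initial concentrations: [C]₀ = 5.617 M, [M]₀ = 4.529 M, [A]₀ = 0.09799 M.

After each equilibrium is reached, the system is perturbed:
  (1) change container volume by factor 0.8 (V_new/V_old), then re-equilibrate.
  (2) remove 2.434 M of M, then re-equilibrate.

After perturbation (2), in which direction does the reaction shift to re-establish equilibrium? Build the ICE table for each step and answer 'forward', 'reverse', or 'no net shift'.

Direction: forward

Q₀ = 0.007742 vs Keq = 39.73 ⇒ Q<K, forward
Step 1:
                   C          M          A
  Initial      5.617      4.529    0.09799
  Change      -2.198      2.198      4.396
  Equil        3.419      6.727      4.494
  solve Keq expr → x = 2.198; check Q = 39.73
Then change container volume by factor 0.8 (V_new/V_old).
Step 2:
                   C          M          A
  Initial      4.274      8.409      5.617
  Change      0.4007    -0.4007    -0.8014
  Equil        4.675      8.008      4.816
  solve Keq expr → x = -0.4007; check Q = 39.73
Then remove 2.434 M of M.
Step 3:
                   C          M          A
  Initial      4.675      5.574      4.816
  Change     -0.3077     0.3077     0.6154
  Equil        4.367      5.882      5.431
  solve Keq expr → x = 0.3077; check Q = 39.73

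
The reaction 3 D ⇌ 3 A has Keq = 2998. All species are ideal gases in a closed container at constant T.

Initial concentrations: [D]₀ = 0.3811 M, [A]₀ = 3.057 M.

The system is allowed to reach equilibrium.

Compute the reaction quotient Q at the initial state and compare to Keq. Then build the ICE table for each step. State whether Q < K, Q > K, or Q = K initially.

Q₀ = 516.1; Q < K (proceeds forward)

Q₀ = 516.1 vs Keq = 2998 ⇒ Q<K, forward
Step 1:
                  D         A
  init       0.3811     3.057
  Δ         -0.1581    0.1581
  eq          0.223     3.215
  solve Keq expr → x = 0.05271; check Q = 2998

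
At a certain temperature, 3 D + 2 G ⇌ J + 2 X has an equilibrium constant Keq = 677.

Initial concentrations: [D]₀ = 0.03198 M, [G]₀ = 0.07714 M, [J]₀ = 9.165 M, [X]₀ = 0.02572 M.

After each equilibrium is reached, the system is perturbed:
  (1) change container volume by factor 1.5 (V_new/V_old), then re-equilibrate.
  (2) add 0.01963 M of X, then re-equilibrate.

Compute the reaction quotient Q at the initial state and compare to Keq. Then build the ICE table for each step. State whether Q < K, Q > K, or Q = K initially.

Q₀ = 3.1152e+04 vs Keq = 677 ⇒ Q>K, reverse
Step 1:
                   D          G          J          X
  Initial    0.03198    0.07714      9.165    0.02572
  Change     0.02313    0.01542  -0.007711   -0.01542
  Equil      0.05511    0.09256      9.157     0.0103
  solve Keq expr → x = -0.007711; check Q = 677
Then change container volume by factor 1.5 (V_new/V_old).
Step 2:
                   D          G          J          X
  Initial    0.03674    0.06171      6.105   0.006865
  Change    0.002511   0.001674 -8.3693e-04  -0.001674
  Equil      0.03925    0.06338      6.104   0.005191
  solve Keq expr → x = -8.3693e-04; check Q = 677
Then add 0.01963 M of X.
Step 3:
                   D          G          J          X
  Initial    0.03925    0.06338      6.104    0.02482
  Change     0.01984    0.01323  -0.006613   -0.01323
  Equil      0.05909    0.07661      6.097     0.0116
  solve Keq expr → x = -0.006613; check Q = 677

Q₀ = 3.1152e+04; Q > K (proceeds reverse)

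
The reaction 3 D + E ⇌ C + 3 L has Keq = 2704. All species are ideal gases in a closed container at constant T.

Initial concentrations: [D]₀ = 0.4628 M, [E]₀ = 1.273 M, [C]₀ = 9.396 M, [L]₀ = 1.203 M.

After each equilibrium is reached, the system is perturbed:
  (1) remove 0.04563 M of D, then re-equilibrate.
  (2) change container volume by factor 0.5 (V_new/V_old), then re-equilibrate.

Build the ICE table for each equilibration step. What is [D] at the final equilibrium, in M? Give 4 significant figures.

Q₀ = 129.6 vs Keq = 2704 ⇒ Q<K, forward
Step 1:
                  D         E         C         L
  Initial    0.4628     1.273     9.396     1.203
  Change    -0.2539  -0.08462   0.08462    0.2539
  Equil      0.2089     1.188     9.481     1.457
  solve Keq expr → x = 0.08462; check Q = 2704
Then remove 0.04563 M of D.
Step 2:
                  D         E         C         L
  Initial    0.1633     1.188     9.481     1.457
  Change    0.03918   0.01306  -0.01306  -0.03918
  Equil      0.2025     1.201     9.468     1.418
  solve Keq expr → x = -0.01306; check Q = 2704
Then change container volume by factor 0.5 (V_new/V_old).
Step 3:
                  D         E         C         L
  Initial     0.405     2.403     18.94     2.835
  Change          0         0         0         0
  Equil       0.405     2.403     18.94     2.835
  solve Keq expr → x = 0; check Q = 2704

[D]_eq = 0.405 M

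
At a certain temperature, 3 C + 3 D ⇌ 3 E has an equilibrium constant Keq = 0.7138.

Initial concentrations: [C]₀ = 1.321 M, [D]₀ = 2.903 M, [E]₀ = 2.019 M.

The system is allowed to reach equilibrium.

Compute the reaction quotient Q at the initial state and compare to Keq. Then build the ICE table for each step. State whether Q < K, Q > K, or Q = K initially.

Q₀ = 0.1459; Q < K (proceeds forward)

Q₀ = 0.1459 vs Keq = 0.7138 ⇒ Q<K, forward
Step 1:
                   C          D          E
  I            1.321      2.903      2.019
  C          -0.3133    -0.3133     0.3133
  E            1.008       2.59      2.332
  solve Keq expr → x = 0.1044; check Q = 0.7138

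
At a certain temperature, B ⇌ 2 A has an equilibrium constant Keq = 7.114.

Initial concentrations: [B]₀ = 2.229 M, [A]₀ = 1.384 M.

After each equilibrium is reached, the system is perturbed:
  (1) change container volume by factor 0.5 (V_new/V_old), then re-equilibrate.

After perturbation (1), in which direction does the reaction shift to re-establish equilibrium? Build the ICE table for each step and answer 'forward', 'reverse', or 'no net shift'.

Q₀ = 0.8593 vs Keq = 7.114 ⇒ Q<K, forward
Step 1:
                   B          A
  Initial      2.229      1.384
  Change     -0.8653      1.731
  Equil        1.364      3.115
  solve Keq expr → x = 0.8653; check Q = 7.114
Then change container volume by factor 0.5 (V_new/V_old).
Step 2:
                   B          A
  Initial      2.727      6.229
  Change      0.6601      -1.32
  Equil        3.387      4.909
  solve Keq expr → x = -0.6601; check Q = 7.114

Direction: reverse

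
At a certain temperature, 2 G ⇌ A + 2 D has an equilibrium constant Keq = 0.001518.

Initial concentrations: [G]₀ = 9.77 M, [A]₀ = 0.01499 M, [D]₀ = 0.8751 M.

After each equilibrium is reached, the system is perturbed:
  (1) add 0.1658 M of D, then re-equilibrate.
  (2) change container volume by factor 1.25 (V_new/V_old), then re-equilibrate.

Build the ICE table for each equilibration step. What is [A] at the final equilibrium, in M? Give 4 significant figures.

[A]_eq = 0.09078 M

Q₀ = 1.2026e-04 vs Keq = 0.001518 ⇒ Q<K, forward
Step 1:
                    G           A           D
  I              9.77     0.01499      0.8751
  C           -0.2071      0.1035      0.2071
  E             9.563      0.1185       1.082
  solve Keq expr → x = 0.1035; check Q = 0.001518
Then add 0.1658 M of D.
Step 2:
                    G           A           D
  I             9.563      0.1185       1.248
  C           0.04383    -0.02192    -0.04383
  E             9.607     0.09662       1.204
  solve Keq expr → x = -0.02192; check Q = 0.001518
Then change container volume by factor 1.25 (V_new/V_old).
Step 3:
                    G           A           D
  I             7.685     0.07729      0.9633
  C          -0.02698     0.01349     0.02698
  E             7.658     0.09078      0.9903
  solve Keq expr → x = 0.01349; check Q = 0.001518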